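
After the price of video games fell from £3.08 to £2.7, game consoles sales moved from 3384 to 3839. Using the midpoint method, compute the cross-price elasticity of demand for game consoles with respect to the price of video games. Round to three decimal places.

%ΔQ_x = (3839 − 3384)/[(3384+3839)/2] = 455/3611.5 ≈ 0.1260.
%ΔP_y = (2.7 − 3.08)/[(3.08+2.7)/2] ≈ -0.1315.
E_xy = 0.1260/-0.1315 ≈ -0.958.
E_xy < 0, so game consoles and video games are complements.

-0.958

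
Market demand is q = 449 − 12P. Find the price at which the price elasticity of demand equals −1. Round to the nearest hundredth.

18.71

For linear demand q = a − bP, E = −bP/(a − bP). |E| = 1 ⇒ bP = a − bP ⇒ P = a/(2b).
P = 449/(2·12) ≈ 18.71.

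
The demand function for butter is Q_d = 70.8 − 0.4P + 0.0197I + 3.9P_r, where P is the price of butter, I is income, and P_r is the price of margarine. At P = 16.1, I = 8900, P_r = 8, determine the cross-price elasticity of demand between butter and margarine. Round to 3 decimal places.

0.115

First evaluate Q_d: 70.8 − 0.4(16.1) + 0.0197(8900) + 3.9(8) = 70.8 − 6.44 + 175.33 + 31.2 = 270.89.
∂Q_d/∂P_r = +3.9, so E_xy = 3.9·(8/270.89) ≈ 0.115.
E_xy > 0: the goods are substitutes.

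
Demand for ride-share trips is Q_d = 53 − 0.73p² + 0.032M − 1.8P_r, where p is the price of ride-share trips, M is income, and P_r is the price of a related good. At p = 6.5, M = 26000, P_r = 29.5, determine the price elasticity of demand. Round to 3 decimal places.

Evaluating quantity at (p, M, P_r) gives Q_d = 53 − 0.73(6.5)² + 0.032(26000) − 1.8(29.5) = 53 − 30.8425 + 832 − 53.1 = 801.0575.
∂Q_d/∂p = −2·0.73·p = -9.49, so E_p = -9.49·(6.5/801.0575) ≈ -0.077.
|E_p| < 1: demand is inelastic.

-0.077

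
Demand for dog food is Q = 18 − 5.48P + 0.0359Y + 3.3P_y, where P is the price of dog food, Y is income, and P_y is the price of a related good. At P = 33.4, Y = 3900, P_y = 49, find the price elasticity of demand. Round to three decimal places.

-1.339

Evaluating quantity at (P, Y, P_y) gives Q = 18 − 5.48(33.4) + 0.0359(3900) + 3.3(49) = 18 − 183.032 + 140.01 + 161.7 = 136.678.
∂Q/∂P = −5.48, so E_p = (−5.48)·(33.4/136.678) ≈ -1.339.
|E_p| > 1: demand is elastic.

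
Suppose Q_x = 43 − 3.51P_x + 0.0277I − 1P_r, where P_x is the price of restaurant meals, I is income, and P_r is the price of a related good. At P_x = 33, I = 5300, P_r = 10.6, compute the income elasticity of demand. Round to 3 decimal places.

2.316

At the given point, Q_x = 43 − 3.51(33) + 0.0277(5300) − 1(10.6) = 43 − 115.83 + 146.81 − 10.6 = 63.38.
∂Q_x/∂I = +0.0277, so E_I = 0.0277·(5300/63.38) ≈ 2.316.
E_I > 1: normal good (luxury).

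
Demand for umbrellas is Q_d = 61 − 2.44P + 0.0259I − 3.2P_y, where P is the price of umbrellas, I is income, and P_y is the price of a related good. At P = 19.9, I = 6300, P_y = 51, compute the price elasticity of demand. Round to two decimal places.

First evaluate Q_d: 61 − 2.44(19.9) + 0.0259(6300) − 3.2(51) = 61 − 48.556 + 163.17 − 163.2 = 12.414.
∂Q_d/∂P = −2.44, so E_p = (−2.44)·(19.9/12.414) ≈ -3.91.
|E_p| > 1: demand is elastic.

-3.91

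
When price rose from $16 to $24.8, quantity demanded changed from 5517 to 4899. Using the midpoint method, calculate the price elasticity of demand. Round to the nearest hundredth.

-0.28

%ΔQ = (4899 − 5517)/[(5517 + 4899)/2] = -618/5208 ≈ -0.1187.
%Δp = (24.8 − 16)/[(16 + 24.8)/2] = 8.8/20.4 ≈ 0.4314.
Arc elasticity E = %ΔQ/%Δp ≈ -0.1187/0.4314 ≈ -0.28.
|E| < 1: demand is inelastic over this range.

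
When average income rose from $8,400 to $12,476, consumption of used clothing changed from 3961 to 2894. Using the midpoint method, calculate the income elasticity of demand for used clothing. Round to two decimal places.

-0.80

%ΔQ = (2894 − 3961)/[(3961+2894)/2] = -1067/3427.5 ≈ -0.3113.
%ΔI = (12,476 − 8,400)/[(8,400+12,476)/2] = 4076/10438 ≈ 0.3905.
E_I = %ΔQ/%ΔI ≈ -0.80.
E_I < 0: inferior good.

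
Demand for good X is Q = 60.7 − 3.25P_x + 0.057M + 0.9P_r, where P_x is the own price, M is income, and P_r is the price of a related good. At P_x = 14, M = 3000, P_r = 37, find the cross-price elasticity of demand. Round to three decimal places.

0.152

Q = 60.7 − 3.25(14) + 0.057(3000) + 0.9(37) = 60.7 − 45.5 + 171 + 33.3 = 219.5.
∂Q/∂P_r = +0.9, so E_xy = 0.9·(37/219.5) ≈ 0.152.
E_xy > 0: the goods are substitutes.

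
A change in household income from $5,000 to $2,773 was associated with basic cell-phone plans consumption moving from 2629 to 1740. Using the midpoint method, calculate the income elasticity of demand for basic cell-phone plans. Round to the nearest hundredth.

0.71

%ΔQ = (1740 − 2629)/[(2629+1740)/2] = -889/2184.5 ≈ -0.4070.
%ΔM = (2,773 − 5,000)/[(5,000+2,773)/2] = -2227/3886.5 ≈ -0.5730.
E_I = %ΔQ/%ΔM ≈ 0.71.
E_I ∈ (0,1): normal good (necessity).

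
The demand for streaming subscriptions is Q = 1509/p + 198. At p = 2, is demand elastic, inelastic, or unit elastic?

inelastic

At p = 2, Q = 952.5.
dQ/dp = −1509/p² = −377.25.
Point elasticity E = (dQ/dp)·(p/Q) = -377.25 × 2/952.5 ≈ -0.792.
|E| ≈ 0.792 < 1, so demand is inelastic.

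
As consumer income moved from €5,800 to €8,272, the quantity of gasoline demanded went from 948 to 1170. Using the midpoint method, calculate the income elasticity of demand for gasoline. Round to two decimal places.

0.60

%ΔQ = (1170 − 948)/[(948+1170)/2] = 222/1059 ≈ 0.2096.
%ΔM = (8,272 − 5,800)/[(5,800+8,272)/2] = 2472/7036 ≈ 0.3513.
E_I = %ΔQ/%ΔM ≈ 0.60.
E_I ∈ (0,1): normal good (necessity).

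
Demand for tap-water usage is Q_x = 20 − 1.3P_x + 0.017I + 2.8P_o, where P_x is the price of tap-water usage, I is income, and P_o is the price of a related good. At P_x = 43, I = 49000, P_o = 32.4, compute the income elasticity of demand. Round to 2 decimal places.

0.94

First evaluate Q_x: 20 − 1.3(43) + 0.017(49000) + 2.8(32.4) = 20 − 55.9 + 833 + 90.72 = 887.82.
∂Q_x/∂I = +0.017, so E_I = 0.017·(49000/887.82) ≈ 0.94.
E_I ∈ (0,1): normal good (necessity).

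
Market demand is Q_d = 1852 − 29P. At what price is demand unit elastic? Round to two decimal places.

For linear demand Q_d = a − bP, E = −bP/(a − bP). |E| = 1 ⇒ bP = a − bP ⇒ P = a/(2b).
P = 1852/(2·29) ≈ 31.93.

31.93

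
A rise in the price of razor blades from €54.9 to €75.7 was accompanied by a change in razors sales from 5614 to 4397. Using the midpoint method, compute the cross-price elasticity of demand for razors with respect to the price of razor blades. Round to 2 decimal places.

%ΔQ_x = (4397 − 5614)/[(5614+4397)/2] = -1217/5005.5 ≈ -0.2431.
%ΔP_y = (75.7 − 54.9)/[(54.9+75.7)/2] ≈ 0.3185.
E_xy = -0.2431/0.3185 ≈ -0.76.
E_xy < 0, so razors and razor blades are complements.

-0.76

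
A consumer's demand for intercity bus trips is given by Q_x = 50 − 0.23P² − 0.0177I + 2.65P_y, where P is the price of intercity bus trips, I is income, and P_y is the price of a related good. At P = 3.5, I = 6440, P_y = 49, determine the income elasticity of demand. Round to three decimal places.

Q_x = 50 − 0.23(3.5)² − 0.0177(6440) + 2.65(49) = 50 − 2.8175 − 113.988 + 129.85 = 63.0445.
∂Q_x/∂I = −0.0177, so E_I = -0.0177·(6440/63.0445) ≈ -1.808.
E_I < 0: inferior good.

-1.808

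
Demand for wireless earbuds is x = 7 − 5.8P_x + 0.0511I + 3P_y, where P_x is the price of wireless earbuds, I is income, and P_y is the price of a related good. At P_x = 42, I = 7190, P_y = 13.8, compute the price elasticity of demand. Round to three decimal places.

-1.415

Evaluating quantity at (P_x, I, P_y) gives x = 7 − 5.8(42) + 0.0511(7190) + 3(13.8) = 7 − 243.6 + 367.409 + 41.4 = 172.209.
∂x/∂P_x = −5.8, so E_p = (−5.8)·(42/172.209) ≈ -1.415.
|E_p| > 1: demand is elastic.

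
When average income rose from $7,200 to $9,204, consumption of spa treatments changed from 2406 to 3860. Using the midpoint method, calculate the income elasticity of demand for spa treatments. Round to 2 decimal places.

%ΔQ = (3860 − 2406)/[(2406+3860)/2] = 1454/3133 ≈ 0.4641.
%ΔY = (9,204 − 7,200)/[(7,200+9,204)/2] = 2004/8202 ≈ 0.2443.
E_I = %ΔQ/%ΔY ≈ 1.90.
E_I > 1: normal good (luxury).

1.90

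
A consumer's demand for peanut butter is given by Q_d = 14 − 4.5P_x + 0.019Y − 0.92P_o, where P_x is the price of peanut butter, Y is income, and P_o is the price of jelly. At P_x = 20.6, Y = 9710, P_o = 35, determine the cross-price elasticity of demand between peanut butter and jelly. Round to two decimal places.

First evaluate Q_d: 14 − 4.5(20.6) + 0.019(9710) − 0.92(35) = 14 − 92.7 + 184.49 − 32.2 = 73.59.
∂Q_d/∂P_o = −0.92, so E_xy = -0.92·(35/73.59) ≈ -0.44.
E_xy < 0: the goods are complements.

-0.44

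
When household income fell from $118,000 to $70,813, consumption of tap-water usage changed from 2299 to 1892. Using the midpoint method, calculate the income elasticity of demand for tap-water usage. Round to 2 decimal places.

0.39

%ΔQ = (1892 − 2299)/[(2299+1892)/2] = -407/2095.5 ≈ -0.1942.
%ΔY = (70,813 − 118,000)/[(118,000+70,813)/2] = -47187/94406.5 ≈ -0.4998.
E_I = %ΔQ/%ΔY ≈ 0.39.
E_I ∈ (0,1): normal good (necessity).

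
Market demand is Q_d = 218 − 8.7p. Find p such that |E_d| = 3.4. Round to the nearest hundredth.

19.36

Set −bp/(a − bp) = −3.4 ⇒ bp = 3.4(a − bp) ⇒ bp(1+3.4) = 3.4·a.
p = 3.4·218/(8.7·4.4) ≈ 19.36.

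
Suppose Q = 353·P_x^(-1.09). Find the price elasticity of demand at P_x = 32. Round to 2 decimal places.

-1.09

For a Cobb–Douglas (constant-elasticity) form Q = A·P_x^α·…, the elasticity with respect to P_x equals the exponent α at every point.
Here the exponent on P_x is -1.09, so the price elasticity of demand is -1.09.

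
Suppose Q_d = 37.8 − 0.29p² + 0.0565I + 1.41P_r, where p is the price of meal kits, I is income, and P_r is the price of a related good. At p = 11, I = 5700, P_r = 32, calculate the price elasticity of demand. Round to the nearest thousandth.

-0.190

Evaluating quantity at (p, I, P_r) gives Q_d = 37.8 − 0.29(11)² + 0.0565(5700) + 1.41(32) = 37.8 − 35.09 + 322.05 + 45.12 = 369.88.
∂Q_d/∂p = −2·0.29·p = -6.38, so E_p = -6.38·(11/369.88) ≈ -0.190.
|E_p| < 1: demand is inelastic.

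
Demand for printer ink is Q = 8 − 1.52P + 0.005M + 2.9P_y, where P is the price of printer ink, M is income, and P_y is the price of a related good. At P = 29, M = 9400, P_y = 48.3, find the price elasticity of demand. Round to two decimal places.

-0.29

Substituting, Q = 8 − 1.52(29) + 0.005(9400) + 2.9(48.3) = 8 − 44.08 + 47 + 140.07 = 150.99.
∂Q/∂P = −1.52, so E_p = (−1.52)·(29/150.99) ≈ -0.29.
|E_p| < 1: demand is inelastic.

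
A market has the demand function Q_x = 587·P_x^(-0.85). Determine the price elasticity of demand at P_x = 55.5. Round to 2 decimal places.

For a Cobb–Douglas (constant-elasticity) form Q_x = A·P_x^α·…, the elasticity with respect to P_x equals the exponent α at every point.
Here the exponent on P_x is -0.85, so the price elasticity of demand is -0.85.

-0.85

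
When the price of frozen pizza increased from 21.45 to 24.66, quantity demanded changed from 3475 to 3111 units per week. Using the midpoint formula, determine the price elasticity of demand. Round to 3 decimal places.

-0.794

%Δq = (3111 − 3475)/[(3475 + 3111)/2] = -364/3293 ≈ -0.1105.
%Δp = (24.66 − 21.45)/[(21.45 + 24.66)/2] = 3.21/23.055 ≈ 0.1392.
Arc elasticity E = %Δq/%Δp ≈ -0.1105/0.1392 ≈ -0.794.
|E| < 1: demand is inelastic over this range.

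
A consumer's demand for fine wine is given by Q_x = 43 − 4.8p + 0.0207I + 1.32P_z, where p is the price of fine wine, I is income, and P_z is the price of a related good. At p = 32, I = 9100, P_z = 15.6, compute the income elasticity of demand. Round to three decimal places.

1.915

First evaluate Q_x: 43 − 4.8(32) + 0.0207(9100) + 1.32(15.6) = 43 − 153.6 + 188.37 + 20.592 = 98.362.
∂Q_x/∂I = +0.0207, so E_I = 0.0207·(9100/98.362) ≈ 1.915.
E_I > 1: normal good (luxury).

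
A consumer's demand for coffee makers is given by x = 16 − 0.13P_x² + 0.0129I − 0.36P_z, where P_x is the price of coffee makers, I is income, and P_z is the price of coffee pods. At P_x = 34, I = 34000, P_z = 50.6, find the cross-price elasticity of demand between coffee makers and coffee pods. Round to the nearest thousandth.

-0.064

First evaluate x: 16 − 0.13(34)² + 0.0129(34000) − 0.36(50.6) = 16 − 150.28 + 438.6 − 18.216 = 286.104.
∂x/∂P_z = −0.36, so E_xy = -0.36·(50.6/286.104) ≈ -0.064.
E_xy < 0: the goods are complements.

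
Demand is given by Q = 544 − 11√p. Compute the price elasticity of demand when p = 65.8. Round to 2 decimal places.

At p = 65.8, Q = 454.7711.
dQ/dp = −11/(2√p) = −11/(2·8.1117).
Point elasticity E = (dQ/dp)·(p/Q) = -0.678 × 65.8/454.7711 ≈ -0.10.
|E| < 1, so demand is inelastic at this price.

-0.10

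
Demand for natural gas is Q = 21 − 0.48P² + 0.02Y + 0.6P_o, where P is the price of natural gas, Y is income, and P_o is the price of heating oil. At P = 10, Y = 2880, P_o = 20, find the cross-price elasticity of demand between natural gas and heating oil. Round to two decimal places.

Q = 21 − 0.48(10)² + 0.02(2880) + 0.6(20) = 21 − 48 + 57.6 + 12 = 42.6.
∂Q/∂P_o = +0.6, so E_xy = 0.6·(20/42.6) ≈ 0.28.
E_xy > 0: the goods are substitutes.

0.28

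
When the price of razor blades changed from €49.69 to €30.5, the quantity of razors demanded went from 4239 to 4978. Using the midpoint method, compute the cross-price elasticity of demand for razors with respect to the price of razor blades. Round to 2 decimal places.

-0.34

%ΔQ_x = (4978 − 4239)/[(4239+4978)/2] = 739/4608.5 ≈ 0.1604.
%ΔP_y = (30.5 − 49.69)/[(49.69+30.5)/2] ≈ -0.4786.
E_xy = 0.1604/-0.4786 ≈ -0.34.
E_xy < 0, so razors and razor blades are complements.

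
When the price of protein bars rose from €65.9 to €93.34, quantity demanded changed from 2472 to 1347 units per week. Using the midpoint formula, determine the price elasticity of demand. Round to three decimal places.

-1.710

%ΔQ = (1347 − 2472)/[(2472 + 1347)/2] = -1125/1909.5 ≈ -0.5892.
%Δp = (93.34 − 65.9)/[(65.9 + 93.34)/2] = 27.44/79.62 ≈ 0.3446.
Arc elasticity E = %ΔQ/%Δp ≈ -0.5892/0.3446 ≈ -1.710.
|E| > 1: demand is elastic over this range.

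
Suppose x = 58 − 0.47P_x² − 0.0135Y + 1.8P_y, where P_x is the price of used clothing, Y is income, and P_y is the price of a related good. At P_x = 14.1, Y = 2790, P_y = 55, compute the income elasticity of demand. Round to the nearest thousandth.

-1.455

First evaluate x: 58 − 0.47(14.1)² − 0.0135(2790) + 1.8(55) = 58 − 93.4407 − 37.665 + 99 = 25.8943.
∂x/∂Y = −0.0135, so E_I = -0.0135·(2790/25.8943) ≈ -1.455.
E_I < 0: inferior good.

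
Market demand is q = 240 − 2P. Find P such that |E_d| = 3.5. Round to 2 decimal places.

Set −bP/(a − bP) = −3.5 ⇒ bP = 3.5(a − bP) ⇒ bP(1+3.5) = 3.5·a.
P = 3.5·240/(2·4.5) ≈ 93.33.

93.33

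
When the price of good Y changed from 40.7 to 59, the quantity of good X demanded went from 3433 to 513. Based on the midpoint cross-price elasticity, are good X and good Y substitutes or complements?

complements

%ΔQ_x = (513 − 3433)/[(3433+513)/2] = -2920/1973 ≈ -1.4800.
%ΔP_y = (59 − 40.7)/[(40.7+59)/2] ≈ 0.3671.
E_xy = -1.4800/0.3671 ≈ -4.032.
E_xy < 0, so the goods are complements.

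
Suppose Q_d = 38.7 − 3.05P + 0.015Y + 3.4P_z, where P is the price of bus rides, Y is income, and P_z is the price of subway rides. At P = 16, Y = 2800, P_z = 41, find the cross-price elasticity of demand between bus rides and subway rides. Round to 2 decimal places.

First evaluate Q_d: 38.7 − 3.05(16) + 0.015(2800) + 3.4(41) = 38.7 − 48.8 + 42 + 139.4 = 171.3.
∂Q_d/∂P_z = +3.4, so E_xy = 3.4·(41/171.3) ≈ 0.81.
E_xy > 0: the goods are substitutes.

0.81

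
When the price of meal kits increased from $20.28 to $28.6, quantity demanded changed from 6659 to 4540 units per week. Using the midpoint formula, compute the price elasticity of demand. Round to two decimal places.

%Δq = (4540 − 6659)/[(6659 + 4540)/2] = -2119/5599.5 ≈ -0.3784.
%Δp = (28.6 − 20.28)/[(20.28 + 28.6)/2] = 8.32/24.44 ≈ 0.3404.
Arc elasticity E = %Δq/%Δp ≈ -0.3784/0.3404 ≈ -1.11.
|E| > 1: demand is elastic over this range.

-1.11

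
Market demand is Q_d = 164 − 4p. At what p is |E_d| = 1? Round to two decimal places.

20.50

For linear demand Q_d = a − bp, E = −bp/(a − bp). |E| = 1 ⇒ bp = a − bp ⇒ p = a/(2b).
p = 164/(2·4) = 20.50.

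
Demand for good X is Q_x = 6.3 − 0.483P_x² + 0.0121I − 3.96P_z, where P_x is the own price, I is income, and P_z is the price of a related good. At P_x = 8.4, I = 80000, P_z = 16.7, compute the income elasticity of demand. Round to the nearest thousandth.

At the given point, Q_x = 6.3 − 0.483(8.4)² + 0.0121(80000) − 3.96(16.7) = 6.3 − 34.0805 + 968 − 66.132 = 874.0875.
∂Q_x/∂I = +0.0121, so E_I = 0.0121·(80000/874.0875) ≈ 1.107.
E_I > 1: normal good (luxury).

1.107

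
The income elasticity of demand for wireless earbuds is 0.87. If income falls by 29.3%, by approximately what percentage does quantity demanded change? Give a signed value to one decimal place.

%ΔQ ≈ E × %ΔI = (0.87) × (-29.3%) ≈ -25.5%.

-25.5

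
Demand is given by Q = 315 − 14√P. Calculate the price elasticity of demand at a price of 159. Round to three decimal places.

At P = 159, Q = 138.4667.
dQ/dP = −14/(2√P) = −14/(2·12.6095).
Point elasticity E = (dQ/dP)·(P/Q) = -0.5551 × 159/138.4667 ≈ -0.637.
|E| < 1, so demand is inelastic at this price.

-0.637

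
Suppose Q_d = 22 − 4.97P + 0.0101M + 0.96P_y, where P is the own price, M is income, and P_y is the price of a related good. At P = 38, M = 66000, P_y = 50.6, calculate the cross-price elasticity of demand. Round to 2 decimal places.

Substituting, Q_d = 22 − 4.97(38) + 0.0101(66000) + 0.96(50.6) = 22 − 188.86 + 666.6 + 48.576 = 548.316.
∂Q_d/∂P_y = +0.96, so E_xy = 0.96·(50.6/548.316) ≈ 0.09.
E_xy > 0: the goods are substitutes.

0.09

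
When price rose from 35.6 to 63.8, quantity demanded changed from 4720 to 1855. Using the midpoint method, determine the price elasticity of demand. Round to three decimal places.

-1.536

%Δq = (1855 − 4720)/[(4720 + 1855)/2] = -2865/3287.5 ≈ -0.8715.
%ΔP = (63.8 − 35.6)/[(35.6 + 63.8)/2] = 28.2/49.7 ≈ 0.5674.
Arc elasticity E = %Δq/%ΔP ≈ -0.8715/0.5674 ≈ -1.536.
|E| > 1: demand is elastic over this range.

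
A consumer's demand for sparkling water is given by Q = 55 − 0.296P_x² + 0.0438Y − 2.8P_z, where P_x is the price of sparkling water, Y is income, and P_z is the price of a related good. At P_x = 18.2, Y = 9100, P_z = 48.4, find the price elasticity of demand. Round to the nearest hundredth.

First evaluate Q: 55 − 0.296(18.2)² + 0.0438(9100) − 2.8(48.4) = 55 − 98.047 + 398.58 − 135.52 = 220.013.
∂Q/∂P_x = −2·0.296·P_x = -10.7744, so E_p = -10.7744·(18.2/220.013) ≈ -0.89.
|E_p| < 1: demand is inelastic.

-0.89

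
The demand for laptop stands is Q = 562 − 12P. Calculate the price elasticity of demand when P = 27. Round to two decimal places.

-1.36

At P = 27, Q = 238.
dQ/dP = −12.
Point elasticity E = (dQ/dP)·(P/Q) = -12 × 27/238 ≈ -1.36.
|E| > 1, so demand is elastic at this price.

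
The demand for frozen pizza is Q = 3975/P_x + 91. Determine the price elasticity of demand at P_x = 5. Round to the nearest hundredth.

-0.90

At P_x = 5, Q = 886.
dQ/dP_x = −3975/P_x² = −159.
Point elasticity E = (dQ/dP_x)·(P_x/Q) = -159 × 5/886 ≈ -0.90.
|E| < 1, so demand is inelastic at this price.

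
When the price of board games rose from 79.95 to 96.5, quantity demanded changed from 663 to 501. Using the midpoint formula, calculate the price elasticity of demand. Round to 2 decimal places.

%ΔQ = (501 − 663)/[(663 + 501)/2] = -162/582 ≈ -0.2784.
%Δp = (96.5 − 79.95)/[(79.95 + 96.5)/2] = 16.55/88.225 ≈ 0.1876.
Arc elasticity E = %ΔQ/%Δp ≈ -0.2784/0.1876 ≈ -1.48.
|E| > 1: demand is elastic over this range.

-1.48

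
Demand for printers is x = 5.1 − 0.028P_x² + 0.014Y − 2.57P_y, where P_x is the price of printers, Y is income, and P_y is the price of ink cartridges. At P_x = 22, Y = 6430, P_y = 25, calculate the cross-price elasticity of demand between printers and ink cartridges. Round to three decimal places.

Evaluating quantity at (P_x, Y, P_y) gives x = 5.1 − 0.028(22)² + 0.014(6430) − 2.57(25) = 5.1 − 13.552 + 90.02 − 64.25 = 17.318.
∂x/∂P_y = −2.57, so E_xy = -2.57·(25/17.318) ≈ -3.710.
E_xy < 0: the goods are complements.

-3.710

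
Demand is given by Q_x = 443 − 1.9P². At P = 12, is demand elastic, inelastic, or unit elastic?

elastic

At P = 12, Q_x = 169.4.
dQ_x/dP = −2·1.9·P = −45.6.
Point elasticity E = (dQ_x/dP)·(P/Q_x) = -45.6 × 12/169.4 ≈ -3.230.
|E| ≈ 3.230 > 1, so demand is elastic.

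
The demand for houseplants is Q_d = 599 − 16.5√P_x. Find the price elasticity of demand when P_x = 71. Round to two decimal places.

-0.15

At P_x = 71, Q_d = 459.9685.
dQ_d/dP_x = −16.5/(2√P_x) = −16.5/(2·8.4261).
Point elasticity E = (dQ_d/dP_x)·(P_x/Q_d) = -0.9791 × 71/459.9685 ≈ -0.15.
|E| < 1, so demand is inelastic at this price.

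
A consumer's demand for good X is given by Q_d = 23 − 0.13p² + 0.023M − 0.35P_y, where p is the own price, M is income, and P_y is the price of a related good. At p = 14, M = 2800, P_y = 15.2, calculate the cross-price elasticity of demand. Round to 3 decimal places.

-0.094

Substituting, Q_d = 23 − 0.13(14)² + 0.023(2800) − 0.35(15.2) = 23 − 25.48 + 64.4 − 5.32 = 56.6.
∂Q_d/∂P_y = −0.35, so E_xy = -0.35·(15.2/56.6) ≈ -0.094.
E_xy < 0: the goods are complements.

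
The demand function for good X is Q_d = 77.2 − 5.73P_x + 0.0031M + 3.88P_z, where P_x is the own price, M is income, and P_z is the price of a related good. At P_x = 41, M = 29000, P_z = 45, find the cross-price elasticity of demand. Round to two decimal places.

At the given point, Q_d = 77.2 − 5.73(41) + 0.0031(29000) + 3.88(45) = 77.2 − 234.93 + 89.9 + 174.6 = 106.77.
∂Q_d/∂P_z = +3.88, so E_xy = 3.88·(45/106.77) ≈ 1.64.
E_xy > 0: the goods are substitutes.

1.64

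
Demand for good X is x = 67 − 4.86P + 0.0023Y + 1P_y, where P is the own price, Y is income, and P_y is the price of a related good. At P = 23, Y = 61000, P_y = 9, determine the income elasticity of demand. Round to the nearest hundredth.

First evaluate x: 67 − 4.86(23) + 0.0023(61000) + 1(9) = 67 − 111.78 + 140.3 + 9 = 104.52.
∂x/∂Y = +0.0023, so E_I = 0.0023·(61000/104.52) ≈ 1.34.
E_I > 1: normal good (luxury).

1.34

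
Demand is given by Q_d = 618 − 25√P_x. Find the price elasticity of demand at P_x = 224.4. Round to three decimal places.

At P_x = 224.4, Q_d = 243.5003.
dQ_d/dP_x = −25/(2√P_x) = −25/(2·14.98).
Point elasticity E = (dQ_d/dP_x)·(P_x/Q_d) = -0.8344 × 224.4/243.5003 ≈ -0.769.
|E| < 1, so demand is inelastic at this price.

-0.769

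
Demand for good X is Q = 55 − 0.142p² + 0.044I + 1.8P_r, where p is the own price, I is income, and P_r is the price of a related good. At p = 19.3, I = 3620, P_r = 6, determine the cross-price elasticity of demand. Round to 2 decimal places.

0.06

First evaluate Q: 55 − 0.142(19.3)² + 0.044(3620) + 1.8(6) = 55 − 52.8936 + 159.28 + 10.8 = 172.1864.
∂Q/∂P_r = +1.8, so E_xy = 1.8·(6/172.1864) ≈ 0.06.
E_xy > 0: the goods are substitutes.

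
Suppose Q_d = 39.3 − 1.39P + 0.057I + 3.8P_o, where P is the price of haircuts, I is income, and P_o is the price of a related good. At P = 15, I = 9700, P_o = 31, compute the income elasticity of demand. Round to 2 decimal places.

At the given point, Q_d = 39.3 − 1.39(15) + 0.057(9700) + 3.8(31) = 39.3 − 20.85 + 552.9 + 117.8 = 689.15.
∂Q_d/∂I = +0.057, so E_I = 0.057·(9700/689.15) ≈ 0.80.
E_I ∈ (0,1): normal good (necessity).

0.80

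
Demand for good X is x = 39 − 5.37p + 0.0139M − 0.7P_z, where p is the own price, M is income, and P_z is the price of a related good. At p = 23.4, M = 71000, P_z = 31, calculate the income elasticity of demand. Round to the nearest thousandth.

First evaluate x: 39 − 5.37(23.4) + 0.0139(71000) − 0.7(31) = 39 − 125.658 + 986.9 − 21.7 = 878.542.
∂x/∂M = +0.0139, so E_I = 0.0139·(71000/878.542) ≈ 1.123.
E_I > 1: normal good (luxury).

1.123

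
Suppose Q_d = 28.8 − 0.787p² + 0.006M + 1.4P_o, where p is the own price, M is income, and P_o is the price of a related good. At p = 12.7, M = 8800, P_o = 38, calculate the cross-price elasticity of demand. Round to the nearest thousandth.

At the given point, Q_d = 28.8 − 0.787(12.7)² + 0.006(8800) + 1.4(38) = 28.8 − 126.9352 + 52.8 + 53.2 = 7.8648.
∂Q_d/∂P_o = +1.4, so E_xy = 1.4·(38/7.8648) ≈ 6.764.
E_xy > 0: the goods are substitutes.

6.764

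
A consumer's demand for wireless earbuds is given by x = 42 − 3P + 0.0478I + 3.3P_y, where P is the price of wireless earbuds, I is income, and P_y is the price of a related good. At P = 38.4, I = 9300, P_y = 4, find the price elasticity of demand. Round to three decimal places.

-0.300

First evaluate x: 42 − 3(38.4) + 0.0478(9300) + 3.3(4) = 42 − 115.2 + 444.54 + 13.2 = 384.54.
∂x/∂P = −3, so E_p = (−3)·(38.4/384.54) ≈ -0.300.
|E_p| < 1: demand is inelastic.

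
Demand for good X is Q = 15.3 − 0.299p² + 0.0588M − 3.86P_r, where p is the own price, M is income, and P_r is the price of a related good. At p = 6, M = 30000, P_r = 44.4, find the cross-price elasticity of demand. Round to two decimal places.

-0.11

Q = 15.3 − 0.299(6)² + 0.0588(30000) − 3.86(44.4) = 15.3 − 10.764 + 1764 − 171.384 = 1597.152.
∂Q/∂P_r = −3.86, so E_xy = -3.86·(44.4/1597.152) ≈ -0.11.
E_xy < 0: the goods are complements.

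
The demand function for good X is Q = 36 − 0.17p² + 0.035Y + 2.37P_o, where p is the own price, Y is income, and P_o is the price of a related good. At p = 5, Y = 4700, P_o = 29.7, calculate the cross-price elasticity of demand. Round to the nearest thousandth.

0.264

Evaluating quantity at (p, Y, P_o) gives Q = 36 − 0.17(5)² + 0.035(4700) + 2.37(29.7) = 36 − 4.25 + 164.5 + 70.389 = 266.639.
∂Q/∂P_o = +2.37, so E_xy = 2.37·(29.7/266.639) ≈ 0.264.
E_xy > 0: the goods are substitutes.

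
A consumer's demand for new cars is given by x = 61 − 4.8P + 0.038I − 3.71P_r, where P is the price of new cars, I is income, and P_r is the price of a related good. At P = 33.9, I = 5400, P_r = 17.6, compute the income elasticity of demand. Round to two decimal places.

First evaluate x: 61 − 4.8(33.9) + 0.038(5400) − 3.71(17.6) = 61 − 162.72 + 205.2 − 65.296 = 38.184.
∂x/∂I = +0.038, so E_I = 0.038·(5400/38.184) ≈ 5.37.
E_I > 1: normal good (luxury).

5.37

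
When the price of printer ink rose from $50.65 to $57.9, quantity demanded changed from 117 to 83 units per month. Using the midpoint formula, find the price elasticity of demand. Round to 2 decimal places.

-2.55

%Δq = (83 − 117)/[(117 + 83)/2] = -34/100 ≈ -0.3400.
%ΔP = (57.9 − 50.65)/[(50.65 + 57.9)/2] = 7.25/54.275 ≈ 0.1336.
Arc elasticity E = %Δq/%ΔP ≈ -0.3400/0.1336 ≈ -2.55.
|E| > 1: demand is elastic over this range.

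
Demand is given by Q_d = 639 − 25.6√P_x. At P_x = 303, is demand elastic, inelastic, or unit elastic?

elastic

At P_x = 303, Q_d = 193.3835.
dQ_d/dP_x = −25.6/(2√P_x) = −25.6/(2·17.4069).
Point elasticity E = (dQ_d/dP_x)·(P_x/Q_d) = -0.7353 × 303/193.3835 ≈ -1.152.
|E| ≈ 1.152 > 1, so demand is elastic.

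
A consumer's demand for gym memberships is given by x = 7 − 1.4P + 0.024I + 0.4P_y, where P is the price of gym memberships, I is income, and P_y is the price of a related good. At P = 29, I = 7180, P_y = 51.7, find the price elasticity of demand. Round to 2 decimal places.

First evaluate x: 7 − 1.4(29) + 0.024(7180) + 0.4(51.7) = 7 − 40.6 + 172.32 + 20.68 = 159.4.
∂x/∂P = −1.4, so E_p = (−1.4)·(29/159.4) ≈ -0.25.
|E_p| < 1: demand is inelastic.

-0.25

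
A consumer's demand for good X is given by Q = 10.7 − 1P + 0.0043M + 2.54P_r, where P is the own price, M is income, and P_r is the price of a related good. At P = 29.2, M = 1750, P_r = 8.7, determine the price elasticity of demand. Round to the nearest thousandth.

Substituting, Q = 10.7 − 1(29.2) + 0.0043(1750) + 2.54(8.7) = 10.7 − 29.2 + 7.525 + 22.098 = 11.123.
∂Q/∂P = −1, so E_p = (−1)·(29.2/11.123) ≈ -2.625.
|E_p| > 1: demand is elastic.

-2.625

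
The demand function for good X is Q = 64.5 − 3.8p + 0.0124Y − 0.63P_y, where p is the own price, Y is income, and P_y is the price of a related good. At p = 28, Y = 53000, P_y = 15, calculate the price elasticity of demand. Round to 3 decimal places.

-0.176

Substituting, Q = 64.5 − 3.8(28) + 0.0124(53000) − 0.63(15) = 64.5 − 106.4 + 657.2 − 9.45 = 605.85.
∂Q/∂p = −3.8, so E_p = (−3.8)·(28/605.85) ≈ -0.176.
|E_p| < 1: demand is inelastic.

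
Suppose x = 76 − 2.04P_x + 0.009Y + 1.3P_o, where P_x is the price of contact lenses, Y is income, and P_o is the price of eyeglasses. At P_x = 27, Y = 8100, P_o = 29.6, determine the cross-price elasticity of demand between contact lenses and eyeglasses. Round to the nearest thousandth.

0.291

At the given point, x = 76 − 2.04(27) + 0.009(8100) + 1.3(29.6) = 76 − 55.08 + 72.9 + 38.48 = 132.3.
∂x/∂P_o = +1.3, so E_xy = 1.3·(29.6/132.3) ≈ 0.291.
E_xy > 0: the goods are substitutes.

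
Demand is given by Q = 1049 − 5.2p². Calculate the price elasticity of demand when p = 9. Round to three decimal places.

-1.342

At p = 9, Q = 627.8.
dQ/dp = −2·5.2·p = −93.6.
Point elasticity E = (dQ/dp)·(p/Q) = -93.6 × 9/627.8 ≈ -1.342.
|E| > 1, so demand is elastic at this price.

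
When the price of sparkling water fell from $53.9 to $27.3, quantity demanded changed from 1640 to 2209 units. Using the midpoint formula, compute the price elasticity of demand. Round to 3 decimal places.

%ΔQ = (2209 − 1640)/[(1640 + 2209)/2] = 569/1924.5 ≈ 0.2957.
%ΔP = (27.3 − 53.9)/[(53.9 + 27.3)/2] = -26.6/40.6 ≈ -0.6552.
Arc elasticity E = %ΔQ/%ΔP ≈ 0.2957/-0.6552 ≈ -0.451.
|E| < 1: demand is inelastic over this range.

-0.451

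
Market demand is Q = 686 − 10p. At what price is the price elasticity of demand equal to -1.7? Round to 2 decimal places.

43.19

Set −bp/(a − bp) = −1.7 ⇒ bp = 1.7(a − bp) ⇒ bp(1+1.7) = 1.7·a.
p = 1.7·686/(10·2.7) ≈ 43.19.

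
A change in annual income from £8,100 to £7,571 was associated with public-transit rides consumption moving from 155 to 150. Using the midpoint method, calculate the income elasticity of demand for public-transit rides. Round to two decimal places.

0.49

%ΔQ = (150 − 155)/[(155+150)/2] = -5/152.5 ≈ -0.0328.
%ΔM = (7,571 − 8,100)/[(8,100+7,571)/2] = -529/7835.5 ≈ -0.0675.
E_I = %ΔQ/%ΔM ≈ 0.49.
E_I ∈ (0,1): normal good (necessity).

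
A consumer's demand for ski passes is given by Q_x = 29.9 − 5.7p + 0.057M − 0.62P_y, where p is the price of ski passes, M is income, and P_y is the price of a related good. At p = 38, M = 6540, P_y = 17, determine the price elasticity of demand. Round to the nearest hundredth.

At the given point, Q_x = 29.9 − 5.7(38) + 0.057(6540) − 0.62(17) = 29.9 − 216.6 + 372.78 − 10.54 = 175.54.
∂Q_x/∂p = −5.7, so E_p = (−5.7)·(38/175.54) ≈ -1.23.
|E_p| > 1: demand is elastic.

-1.23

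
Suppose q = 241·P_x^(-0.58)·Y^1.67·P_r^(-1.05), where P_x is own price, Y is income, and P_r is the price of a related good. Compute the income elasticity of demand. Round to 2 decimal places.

1.67

For a Cobb–Douglas (constant-elasticity) form q = A·Y^α·…, the elasticity with respect to Y equals the exponent α at every point.
Here the exponent on Y is 1.67, so the income elasticity of demand is 1.67.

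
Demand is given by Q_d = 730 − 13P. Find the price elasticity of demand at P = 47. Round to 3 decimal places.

-5.134

At P = 47, Q_d = 119.
dQ_d/dP = −13.
Point elasticity E = (dQ_d/dP)·(P/Q_d) = -13 × 47/119 ≈ -5.134.
|E| > 1, so demand is elastic at this price.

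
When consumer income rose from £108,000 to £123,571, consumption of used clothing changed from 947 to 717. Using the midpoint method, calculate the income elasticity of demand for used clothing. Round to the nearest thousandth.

%ΔQ = (717 − 947)/[(947+717)/2] = -230/832 ≈ -0.2764.
%ΔM = (123,571 − 108,000)/[(108,000+123,571)/2] = 15571/115785.5 ≈ 0.1345.
E_I = %ΔQ/%ΔM ≈ -2.056.
E_I < 0: inferior good.

-2.056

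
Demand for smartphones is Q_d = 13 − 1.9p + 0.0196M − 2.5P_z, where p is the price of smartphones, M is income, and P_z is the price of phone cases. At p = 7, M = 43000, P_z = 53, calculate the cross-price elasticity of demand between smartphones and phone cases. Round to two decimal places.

First evaluate Q_d: 13 − 1.9(7) + 0.0196(43000) − 2.5(53) = 13 − 13.3 + 842.8 − 132.5 = 710.
∂Q_d/∂P_z = −2.5, so E_xy = -2.5·(53/710) ≈ -0.19.
E_xy < 0: the goods are complements.

-0.19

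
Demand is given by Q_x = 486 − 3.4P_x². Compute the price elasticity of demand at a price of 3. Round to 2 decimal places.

At P_x = 3, Q_x = 455.4.
dQ_x/dP_x = −2·3.4·P_x = −20.4.
Point elasticity E = (dQ_x/dP_x)·(P_x/Q_x) = -20.4 × 3/455.4 ≈ -0.13.
|E| < 1, so demand is inelastic at this price.

-0.13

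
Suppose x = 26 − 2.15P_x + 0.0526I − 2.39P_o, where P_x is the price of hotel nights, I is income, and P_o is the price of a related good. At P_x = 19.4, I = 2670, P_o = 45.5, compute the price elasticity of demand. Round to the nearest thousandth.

At the given point, x = 26 − 2.15(19.4) + 0.0526(2670) − 2.39(45.5) = 26 − 41.71 + 140.442 − 108.745 = 15.987.
∂x/∂P_x = −2.15, so E_p = (−2.15)·(19.4/15.987) ≈ -2.609.
|E_p| > 1: demand is elastic.

-2.609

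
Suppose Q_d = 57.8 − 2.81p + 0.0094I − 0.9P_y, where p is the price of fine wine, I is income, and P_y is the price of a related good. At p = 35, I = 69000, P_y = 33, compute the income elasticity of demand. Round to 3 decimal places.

1.121

Substituting, Q_d = 57.8 − 2.81(35) + 0.0094(69000) − 0.9(33) = 57.8 − 98.35 + 648.6 − 29.7 = 578.35.
∂Q_d/∂I = +0.0094, so E_I = 0.0094·(69000/578.35) ≈ 1.121.
E_I > 1: normal good (luxury).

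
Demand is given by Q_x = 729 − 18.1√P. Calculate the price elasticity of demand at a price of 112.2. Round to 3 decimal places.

-0.178

At P = 112.2, Q_x = 537.2767.
dQ_x/dP = −18.1/(2√P) = −18.1/(2·10.5925).
Point elasticity E = (dQ_x/dP)·(P/Q_x) = -0.8544 × 112.2/537.2767 ≈ -0.178.
|E| < 1, so demand is inelastic at this price.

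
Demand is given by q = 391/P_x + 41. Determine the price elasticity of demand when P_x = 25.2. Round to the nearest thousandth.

-0.275

At P_x = 25.2, q = 56.5159.
dq/dP_x = −391/P_x² = −0.6157.
Point elasticity E = (dq/dP_x)·(P_x/q) = -0.6157 × 25.2/56.5159 ≈ -0.275.
|E| < 1, so demand is inelastic at this price.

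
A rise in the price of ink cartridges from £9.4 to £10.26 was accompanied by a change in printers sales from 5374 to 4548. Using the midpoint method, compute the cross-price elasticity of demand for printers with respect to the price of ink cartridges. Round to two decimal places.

-1.90

%ΔQ_x = (4548 − 5374)/[(5374+4548)/2] = -826/4961 ≈ -0.1665.
%ΔP_y = (10.26 − 9.4)/[(9.4+10.26)/2] ≈ 0.0875.
E_xy = -0.1665/0.0875 ≈ -1.90.
E_xy < 0, so printers and ink cartridges are complements.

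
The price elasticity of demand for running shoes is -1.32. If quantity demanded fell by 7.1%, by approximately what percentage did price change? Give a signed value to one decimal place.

%ΔQ ≈ E × %ΔP ⇒ %ΔP = %ΔQ / E = (-7.1%)/(-1.32) ≈ 5.4%.

5.4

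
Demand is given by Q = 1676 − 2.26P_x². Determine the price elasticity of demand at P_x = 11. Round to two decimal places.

-0.39

At P_x = 11, Q = 1402.54.
dQ/dP_x = −2·2.26·P_x = −49.72.
Point elasticity E = (dQ/dP_x)·(P_x/Q) = -49.72 × 11/1402.54 ≈ -0.39.
|E| < 1, so demand is inelastic at this price.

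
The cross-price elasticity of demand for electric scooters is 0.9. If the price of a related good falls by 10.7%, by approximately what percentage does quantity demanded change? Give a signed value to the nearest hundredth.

%ΔQ ≈ E × %ΔP_y = (0.9) × (-10.7%) = -9.63%.

-9.63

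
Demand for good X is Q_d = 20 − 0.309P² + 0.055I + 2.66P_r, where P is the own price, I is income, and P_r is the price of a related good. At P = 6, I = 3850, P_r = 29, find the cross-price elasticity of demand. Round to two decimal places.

0.26

Substituting, Q_d = 20 − 0.309(6)² + 0.055(3850) + 2.66(29) = 20 − 11.124 + 211.75 + 77.14 = 297.766.
∂Q_d/∂P_r = +2.66, so E_xy = 2.66·(29/297.766) ≈ 0.26.
E_xy > 0: the goods are substitutes.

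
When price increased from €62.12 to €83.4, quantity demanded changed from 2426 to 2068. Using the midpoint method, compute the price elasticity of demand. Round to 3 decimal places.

-0.545

%Δq = (2068 − 2426)/[(2426 + 2068)/2] = -358/2247 ≈ -0.1593.
%ΔP = (83.4 − 62.12)/[(62.12 + 83.4)/2] = 21.28/72.76 ≈ 0.2925.
Arc elasticity E = %Δq/%ΔP ≈ -0.1593/0.2925 ≈ -0.545.
|E| < 1: demand is inelastic over this range.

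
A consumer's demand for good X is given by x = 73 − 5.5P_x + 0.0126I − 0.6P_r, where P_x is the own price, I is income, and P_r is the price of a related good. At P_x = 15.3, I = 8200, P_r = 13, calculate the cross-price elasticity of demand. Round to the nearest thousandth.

-0.092

Substituting, x = 73 − 5.5(15.3) + 0.0126(8200) − 0.6(13) = 73 − 84.15 + 103.32 − 7.8 = 84.37.
∂x/∂P_r = −0.6, so E_xy = -0.6·(13/84.37) ≈ -0.092.
E_xy < 0: the goods are complements.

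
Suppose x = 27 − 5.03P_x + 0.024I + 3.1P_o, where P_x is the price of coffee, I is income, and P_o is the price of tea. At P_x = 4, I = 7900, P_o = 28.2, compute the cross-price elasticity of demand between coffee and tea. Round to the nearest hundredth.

Evaluating quantity at (P_x, I, P_o) gives x = 27 − 5.03(4) + 0.024(7900) + 3.1(28.2) = 27 − 20.12 + 189.6 + 87.42 = 283.9.
∂x/∂P_o = +3.1, so E_xy = 3.1·(28.2/283.9) ≈ 0.31.
E_xy > 0: the goods are substitutes.

0.31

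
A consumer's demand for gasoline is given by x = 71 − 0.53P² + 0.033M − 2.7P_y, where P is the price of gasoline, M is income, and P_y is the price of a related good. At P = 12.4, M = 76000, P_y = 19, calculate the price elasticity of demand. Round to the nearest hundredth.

-0.07

First evaluate x: 71 − 0.53(12.4)² + 0.033(76000) − 2.7(19) = 71 − 81.4928 + 2508 − 51.3 = 2446.2072.
∂x/∂P = −2·0.53·P = -13.144, so E_p = -13.144·(12.4/2446.2072) ≈ -0.07.
|E_p| < 1: demand is inelastic.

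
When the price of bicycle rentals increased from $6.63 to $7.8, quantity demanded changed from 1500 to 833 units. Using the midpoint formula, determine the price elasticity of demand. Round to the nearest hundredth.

%Δq = (833 − 1500)/[(1500 + 833)/2] = -667/1166.5 ≈ -0.5718.
%Δp = (7.8 − 6.63)/[(6.63 + 7.8)/2] = 1.17/7.215 ≈ 0.1622.
Arc elasticity E = %Δq/%Δp ≈ -0.5718/0.1622 ≈ -3.53.
|E| > 1: demand is elastic over this range.

-3.53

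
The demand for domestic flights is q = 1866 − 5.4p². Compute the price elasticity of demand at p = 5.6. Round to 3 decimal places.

-0.200

At p = 5.6, q = 1696.656.
dq/dp = −2·5.4·p = −60.48.
Point elasticity E = (dq/dp)·(p/q) = -60.48 × 5.6/1696.656 ≈ -0.200.
|E| < 1, so demand is inelastic at this price.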